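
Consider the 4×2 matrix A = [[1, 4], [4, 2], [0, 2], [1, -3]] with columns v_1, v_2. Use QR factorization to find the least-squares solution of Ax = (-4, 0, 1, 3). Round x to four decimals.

e_1 = v_1/‖v_1‖ = (1, 4, 0, 1)/4.2426 = (0.2357, 0.9428, 0.0000, 0.2357).
r_{12} = e_1·v_2 = 2.1213.
u_2 = v_2 − 2.1213·e_1 = (3.5000, 0.0000, 2.0000, -3.5000).
‖u_2‖ = 5.3385, so e_2 = (0.6556, 0.0000, 0.3746, -0.6556).
Qᵀb = (-0.2357, -4.2146).
Back-substitute: x_2 = -4.2146/5.3385 = -0.7895.
x_1 = (-0.2357 − 2.1213·(-0.7895))/4.2426 = 0.3392.

x = (0.3392, -0.7895)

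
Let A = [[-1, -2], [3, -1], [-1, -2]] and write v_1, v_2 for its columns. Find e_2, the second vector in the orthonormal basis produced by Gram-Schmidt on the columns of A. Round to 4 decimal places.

e_2 = (-0.6396, -0.4264, -0.6396)

v_1 = (-1, 3, -1); ‖v_1‖ = 3.3166, so e_1 = (-0.3015, 0.9045, -0.3015).
e_1·v_2 = (-0.3015)·(-2) + 0.9045·(-1) + (-0.3015)·(-2) = 0.3015.
u_2 = v_2 − 0.3015·e_1 = (-1.9091, -1.2727, -1.9091).
‖u_2‖ = 2.9848, so e_2 = (-0.6396, -0.4264, -0.6396).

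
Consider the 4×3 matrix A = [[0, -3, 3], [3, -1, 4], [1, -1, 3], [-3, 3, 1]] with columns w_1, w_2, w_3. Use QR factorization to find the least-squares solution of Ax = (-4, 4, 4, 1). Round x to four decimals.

e_1 = w_1/‖w_1‖ = (0, 3, 1, -3)/4.3589 = (0.0000, 0.6882, 0.2294, -0.6882).
r_{12} = e_1·w_2 = -2.9824.
u_2 = w_2 + 2.9824·e_1 = (-3.0000, 1.0526, -0.3158, 0.9474).
‖u_2‖ = 3.3325, so e_2 = (-0.9002, 0.3159, -0.0948, 0.2843).
r_{13} = e_1·w_3 = 2.7530; r_{23} = e_2·w_3 = -1.4372.
u_3 = w_3 − 2.7530·e_1 + 1.4372·e_2 = (1.7062, 2.5592, 2.2322, 3.3033).
‖u_3‖ = 5.0354, so e_3 = (0.3388, 0.5082, 0.4433, 0.6560).
Qᵀb = (2.9824, 4.7697, 3.1069).
Back-substitute: x_3 = 3.1069/5.0354 = 0.6170.
x_2 = (4.7697 + 1.4372·0.6170)/3.3325 = 1.6974.
x_1 = (2.9824 + 2.9824·1.6974 − 2.7530·0.6170)/4.3589 = 1.4559.

x = (1.4559, 1.6974, 0.6170)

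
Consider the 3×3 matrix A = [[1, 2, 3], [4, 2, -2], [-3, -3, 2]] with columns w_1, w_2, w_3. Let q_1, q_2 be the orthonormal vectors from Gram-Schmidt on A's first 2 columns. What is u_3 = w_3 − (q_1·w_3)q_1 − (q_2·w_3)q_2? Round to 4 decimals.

q_1 = w_1/‖w_1‖ = (1, 4, -3)/5.0990 = (0.1961, 0.7845, -0.5883).
r_{12} = q_1·w_2 = 3.7262.
u_2 = w_2 − 3.7262·q_1 = (1.2692, -0.9231, -0.8077).
‖u_2‖ = 1.7650, so q_2 = (0.7191, -0.5230, -0.4576).
r_{13} = q_1·w_3 = -2.1573; r_{23} = q_2·w_3 = 2.2880.
u_3 = w_3 + 2.1573·q_1 − 2.2880·q_2 = (1.7778, 0.8889, 1.7778).

u_3 = (1.7778, 0.8889, 1.7778)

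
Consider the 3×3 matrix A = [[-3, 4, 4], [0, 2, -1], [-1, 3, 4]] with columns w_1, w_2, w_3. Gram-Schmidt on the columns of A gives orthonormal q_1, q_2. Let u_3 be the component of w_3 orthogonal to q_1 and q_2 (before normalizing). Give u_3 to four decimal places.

w_1 = (-3, 0, -1); ‖w_1‖ = 3.1623, so q_1 = (-0.9487, 0.0000, -0.3162).
q_1·w_2 = (-0.9487)·4 + 0.0000·2 + (-0.3162)·3 = -4.7434.
u_2 = w_2 + 4.7434·q_1 = (-0.5000, 2.0000, 1.5000).
‖u_2‖ = 2.5495, so q_2 = (-0.1961, 0.7845, 0.5883).
q_1·w_3 = (-0.9487)·4 + 0.0000·(-1) + (-0.3162)·4 = -5.0596; q_2·w_3 = (-0.1961)·4 + 0.7845·(-1) + 0.5883·4 = 0.7845.
u_3 = w_3 + 5.0596·q_1 − 0.7845·q_2 = (-0.6462, -1.6154, 1.9385).

u_3 = (-0.6462, -1.6154, 1.9385)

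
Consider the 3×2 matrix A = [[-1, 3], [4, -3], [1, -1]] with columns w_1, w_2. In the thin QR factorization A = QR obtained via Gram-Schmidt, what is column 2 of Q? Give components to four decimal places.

e_2 = (0.9658, 0.2542, -0.0508)

e_1 = w_1/‖w_1‖ = (-1, 4, 1)/4.2426 = (-0.2357, 0.9428, 0.2357).
r_{12} = e_1·w_2 = -3.7712.
u_2 = w_2 + 3.7712·e_1 = (2.1111, 0.5556, -0.1111).
‖u_2‖ = 2.1858, so e_2 = (0.9658, 0.2542, -0.0508).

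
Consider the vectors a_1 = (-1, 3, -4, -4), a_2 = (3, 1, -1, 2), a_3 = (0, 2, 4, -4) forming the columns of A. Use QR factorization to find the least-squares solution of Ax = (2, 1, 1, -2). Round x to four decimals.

a_1 = (-1, 3, -4, -4); ‖a_1‖ = 6.4807, so q_1 = (-0.1543, 0.4629, -0.6172, -0.6172).
q_1·a_2 = (-0.1543)·3 + 0.4629·1 + (-0.6172)·(-1) + (-0.6172)·2 = -0.6172.
u_2 = a_2 + 0.6172·q_1 = (2.9048, 1.2857, -1.3810, 1.6190).
‖u_2‖ = 3.8235, so q_2 = (0.7597, 0.3363, -0.3612, 0.4234).
q_1·a_3 = (-0.1543)·0 + 0.4629·2 + (-0.6172)·4 + (-0.6172)·(-4) = 0.9258; q_2·a_3 = 0.7597·0 + 0.3363·2 + (-0.3612)·4 + 0.4234·(-4) = -2.4660.
u_3 = a_3 − 0.9258·q_1 + 2.4660·q_2 = (2.0163, 2.4007, 3.6808, -2.3844).
‖u_3‖ = 5.3909, so q_3 = (0.3740, 0.4453, 0.6828, -0.4423).
Qᵀb = (0.7715, 0.6476, 2.7607).
Back-substitute: x_3 = 2.7607/5.3909 = 0.5121.
x_2 = (0.6476 + 2.4660·0.5121)/3.8235 = 0.4997.
x_1 = (0.7715 + 0.6172·0.4997 − 0.9258·0.5121)/6.4807 = 0.0935.

x = (0.0935, 0.4997, 0.5121)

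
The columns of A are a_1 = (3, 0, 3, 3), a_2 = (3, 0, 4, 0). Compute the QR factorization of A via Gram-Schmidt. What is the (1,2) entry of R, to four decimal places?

e_1 = a_1/‖a_1‖ = (3, 0, 3, 3)/5.1962 = (0.5774, 0.0000, 0.5774, 0.5774).
r_{12} = e_1·a_2 = 4.0415.

r_{12} = 4.0415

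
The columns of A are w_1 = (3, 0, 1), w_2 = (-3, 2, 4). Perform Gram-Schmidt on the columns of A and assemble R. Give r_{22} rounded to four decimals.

r_{22} = 5.1478

w_1 = (3, 0, 1); ‖w_1‖ = 3.1623, so e_1 = (0.9487, 0.0000, 0.3162).
e_1·w_2 = 0.9487·(-3) + 0.0000·2 + 0.3162·4 = -1.5811.
u_2 = w_2 + 1.5811·e_1 = (-1.5000, 2.0000, 4.5000).
r_{22} = ‖u_2‖ = 5.1478.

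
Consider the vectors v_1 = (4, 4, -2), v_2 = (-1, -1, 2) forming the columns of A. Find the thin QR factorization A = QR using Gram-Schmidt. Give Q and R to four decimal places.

Q = [[0.6667, 0.2357], [0.6667, 0.2357], [-0.3333, 0.9428]], R = [[6.0000, -2.0000], [0.0000, 1.4142]]

e_1 = v_1/‖v_1‖ = (4, 4, -2)/6.0000 = (0.6667, 0.6667, -0.3333).
r_{12} = e_1·v_2 = -2.0000.
u_2 = v_2 + 2.0000·e_1 = (0.3333, 0.3333, 1.3333).
‖u_2‖ = 1.4142, so e_2 = (0.2357, 0.2357, 0.9428).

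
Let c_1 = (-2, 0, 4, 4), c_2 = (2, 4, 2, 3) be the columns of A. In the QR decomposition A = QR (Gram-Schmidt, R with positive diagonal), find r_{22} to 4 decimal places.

r_{22} = 5.0881

q_1 = c_1/‖c_1‖ = (-2, 0, 4, 4)/6.0000 = (-0.3333, 0.0000, 0.6667, 0.6667).
r_{12} = q_1·c_2 = 2.6667.
u_2 = c_2 − 2.6667·q_1 = (2.8889, 4.0000, 0.2222, 1.2222).
r_{22} = ‖u_2‖ = 5.0881.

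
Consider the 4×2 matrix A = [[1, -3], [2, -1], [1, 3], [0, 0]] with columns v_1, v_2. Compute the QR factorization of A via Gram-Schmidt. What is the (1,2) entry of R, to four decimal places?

v_1 = (1, 2, 1, 0); ‖v_1‖ = 2.4495, so e_1 = (0.4082, 0.8165, 0.4082, 0.0000).
r_{12} = e_1·v_2 = -0.8165.

r_{12} = -0.8165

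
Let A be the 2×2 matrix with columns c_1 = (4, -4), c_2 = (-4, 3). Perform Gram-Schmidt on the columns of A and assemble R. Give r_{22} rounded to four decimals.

e_1 = c_1/‖c_1‖ = (4, -4)/5.6569 = (0.7071, -0.7071).
r_{12} = e_1·c_2 = -4.9497.
u_2 = c_2 + 4.9497·e_1 = (-0.5000, -0.5000).
r_{22} = ‖u_2‖ = 0.7071.

r_{22} = 0.7071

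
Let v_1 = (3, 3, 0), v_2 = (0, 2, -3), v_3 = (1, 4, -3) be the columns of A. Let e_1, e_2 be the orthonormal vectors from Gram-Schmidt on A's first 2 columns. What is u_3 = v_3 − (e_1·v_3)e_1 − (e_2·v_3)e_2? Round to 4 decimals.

e_1 = v_1/‖v_1‖ = (3, 3, 0)/4.2426 = (0.7071, 0.7071, 0.0000).
r_{12} = e_1·v_2 = 1.4142.
u_2 = v_2 − 1.4142·e_1 = (-1.0000, 1.0000, -3.0000).
‖u_2‖ = 3.3166, so e_2 = (-0.3015, 0.3015, -0.9045).
r_{13} = e_1·v_3 = 3.5355; r_{23} = e_2·v_3 = 3.6181.
u_3 = v_3 − 3.5355·e_1 − 3.6181·e_2 = (-0.4091, 0.4091, 0.2727).

u_3 = (-0.4091, 0.4091, 0.2727)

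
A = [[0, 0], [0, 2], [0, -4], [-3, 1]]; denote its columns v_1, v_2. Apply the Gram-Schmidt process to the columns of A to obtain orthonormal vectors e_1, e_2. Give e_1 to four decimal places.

e_1 = (0.0000, 0.0000, 0.0000, -1.0000)

e_1 = v_1/‖v_1‖ = (0, 0, 0, -3)/3.0000 = (0.0000, 0.0000, 0.0000, -1.0000).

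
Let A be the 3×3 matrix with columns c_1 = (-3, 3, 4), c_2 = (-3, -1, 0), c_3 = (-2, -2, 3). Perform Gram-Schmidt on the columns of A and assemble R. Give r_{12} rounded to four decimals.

r_{12} = 1.0290

c_1 = (-3, 3, 4); ‖c_1‖ = 5.8310, so q_1 = (-0.5145, 0.5145, 0.6860).
r_{12} = q_1·c_2 = 1.0290.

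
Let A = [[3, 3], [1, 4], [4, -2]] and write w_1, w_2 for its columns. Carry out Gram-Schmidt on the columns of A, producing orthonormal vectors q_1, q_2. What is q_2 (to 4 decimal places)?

w_1 = (3, 1, 4); ‖w_1‖ = 5.0990, so q_1 = (0.5883, 0.1961, 0.7845).
q_1·w_2 = 0.5883·3 + 0.1961·4 + 0.7845·(-2) = 0.9806.
u_2 = w_2 − 0.9806·q_1 = (2.4231, 3.8077, -2.7692).
‖u_2‖ = 5.2951, so q_2 = (0.4576, 0.7191, -0.5230).

q_2 = (0.4576, 0.7191, -0.5230)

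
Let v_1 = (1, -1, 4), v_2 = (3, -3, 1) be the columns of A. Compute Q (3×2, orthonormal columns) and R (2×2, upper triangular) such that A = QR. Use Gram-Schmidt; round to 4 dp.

v_1 = (1, -1, 4); ‖v_1‖ = 4.2426, so q_1 = (0.2357, -0.2357, 0.9428).
q_1·v_2 = 0.2357·3 + (-0.2357)·(-3) + 0.9428·1 = 2.3570.
u_2 = v_2 − 2.3570·q_1 = (2.4444, -2.4444, -1.2222).
‖u_2‖ = 3.6667, so q_2 = (0.6667, -0.6667, -0.3333).

Q = [[0.2357, 0.6667], [-0.2357, -0.6667], [0.9428, -0.3333]], R = [[4.2426, 2.3570], [0.0000, 3.6667]]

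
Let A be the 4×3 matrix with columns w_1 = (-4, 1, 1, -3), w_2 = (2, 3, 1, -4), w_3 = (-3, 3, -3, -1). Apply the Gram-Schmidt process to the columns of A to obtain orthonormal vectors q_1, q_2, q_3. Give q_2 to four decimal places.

q_2 = (0.6060, 0.5144, 0.1339, -0.5919)

w_1 = (-4, 1, 1, -3); ‖w_1‖ = 5.1962, so q_1 = (-0.7698, 0.1925, 0.1925, -0.5774).
q_1·w_2 = (-0.7698)·2 + 0.1925·3 + 0.1925·1 + (-0.5774)·(-4) = 1.5396.
u_2 = w_2 − 1.5396·q_1 = (3.1852, 2.7037, 0.7037, -3.1111).
‖u_2‖ = 5.2564, so q_2 = (0.6060, 0.5144, 0.1339, -0.5919).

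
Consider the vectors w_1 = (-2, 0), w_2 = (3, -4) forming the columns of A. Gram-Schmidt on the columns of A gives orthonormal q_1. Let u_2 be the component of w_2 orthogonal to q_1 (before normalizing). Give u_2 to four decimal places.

w_1 = (-2, 0); ‖w_1‖ = 2.0000, so q_1 = (-1.0000, 0.0000).
q_1·w_2 = (-1.0000)·3 + 0.0000·(-4) = -3.0000.
u_2 = w_2 + 3.0000·q_1 = (0.0000, -4.0000).

u_2 = (0.0000, -4.0000)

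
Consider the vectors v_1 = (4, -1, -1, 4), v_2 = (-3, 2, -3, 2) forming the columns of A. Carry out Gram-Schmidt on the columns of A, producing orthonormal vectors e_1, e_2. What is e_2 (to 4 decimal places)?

e_2 = (-0.5218, 0.3769, -0.6088, 0.4638)

e_1 = v_1/‖v_1‖ = (4, -1, -1, 4)/5.8310 = (0.6860, -0.1715, -0.1715, 0.6860).
r_{12} = e_1·v_2 = -0.5145.
u_2 = v_2 + 0.5145·e_1 = (-2.6471, 1.9118, -3.0882, 2.3529).
‖u_2‖ = 5.0730, so e_2 = (-0.5218, 0.3769, -0.6088, 0.4638).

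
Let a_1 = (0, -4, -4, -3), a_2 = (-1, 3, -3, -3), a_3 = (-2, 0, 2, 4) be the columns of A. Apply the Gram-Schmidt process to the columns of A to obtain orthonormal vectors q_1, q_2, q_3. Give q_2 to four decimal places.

q_1 = a_1/‖a_1‖ = (0, -4, -4, -3)/6.4031 = (0.0000, -0.6247, -0.6247, -0.4685).
r_{12} = q_1·a_2 = 1.4056.
u_2 = a_2 − 1.4056·q_1 = (-1.0000, 3.8780, -2.1220, -2.3415).
‖u_2‖ = 5.1014, so q_2 = (-0.1960, 0.7602, -0.4160, -0.4590).

q_2 = (-0.1960, 0.7602, -0.4160, -0.4590)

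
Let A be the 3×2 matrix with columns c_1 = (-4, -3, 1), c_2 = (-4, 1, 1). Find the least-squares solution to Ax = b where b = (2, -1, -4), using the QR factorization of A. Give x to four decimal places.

e_1 = c_1/‖c_1‖ = (-4, -3, 1)/5.0990 = (-0.7845, -0.5883, 0.1961).
r_{12} = e_1·c_2 = 2.7456.
u_2 = c_2 − 2.7456·e_1 = (-1.8462, 2.6154, 0.4615).
‖u_2‖ = 3.2344, so e_2 = (-0.5708, 0.8086, 0.1427).
Qᵀb = (-1.7650, -2.5210).
Back-substitute: x_2 = -2.5210/3.2344 = -0.7794.
x_1 = (-1.7650 − 2.7456·(-0.7794))/5.0990 = 0.0735.

x = (0.0735, -0.7794)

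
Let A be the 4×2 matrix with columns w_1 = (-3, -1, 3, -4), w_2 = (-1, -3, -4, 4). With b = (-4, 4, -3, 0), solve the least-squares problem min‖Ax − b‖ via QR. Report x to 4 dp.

x = (0.0467, 0.1197)

w_1 = (-3, -1, 3, -4); ‖w_1‖ = 5.9161, so e_1 = (-0.5071, -0.1690, 0.5071, -0.6761).
e_1·w_2 = (-0.5071)·(-1) + (-0.1690)·(-3) + 0.5071·(-4) + (-0.6761)·4 = -3.7187.
u_2 = w_2 + 3.7187·e_1 = (-2.8857, -3.6286, -2.1143, 1.4857).
‖u_2‖ = 5.3077, so e_2 = (-0.5437, -0.6836, -0.3983, 0.2799).
Qᵀb = (-0.1690, 0.6352).
Back-substitute: x_2 = 0.6352/5.3077 = 0.1197.
x_1 = (-0.1690 + 3.7187·0.1197)/5.9161 = 0.0467.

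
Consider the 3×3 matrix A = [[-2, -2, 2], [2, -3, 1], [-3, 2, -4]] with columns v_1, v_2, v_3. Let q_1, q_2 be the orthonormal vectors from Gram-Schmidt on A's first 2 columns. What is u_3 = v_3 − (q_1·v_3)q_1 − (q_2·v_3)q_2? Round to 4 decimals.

u_3 = (0.8889, -1.7778, -1.7778)

q_1 = v_1/‖v_1‖ = (-2, 2, -3)/4.1231 = (-0.4851, 0.4851, -0.7276).
r_{12} = q_1·v_2 = -1.9403.
u_2 = v_2 + 1.9403·q_1 = (-2.9412, -2.0588, 0.5882).
‖u_2‖ = 3.6380, so q_2 = (-0.8085, -0.5659, 0.1617).
r_{13} = q_1·v_3 = 2.4254; r_{23} = q_2·v_3 = -2.8296.
u_3 = v_3 − 2.4254·q_1 + 2.8296·q_2 = (0.8889, -1.7778, -1.7778).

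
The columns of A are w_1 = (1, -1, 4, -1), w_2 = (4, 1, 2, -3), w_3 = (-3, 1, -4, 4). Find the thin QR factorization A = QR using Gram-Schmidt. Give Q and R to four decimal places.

Q = [[0.2294, 0.7355, 0.2876], [-0.2294, 0.3915, 0.5573], [0.9177, -0.2135, 0.2517], [-0.2294, -0.5101, 0.7371]], R = [[4.3589, 3.2118, -5.5060], [0.0000, 4.4367, -3.0013], [0.0000, 0.0000, 1.6360]]

w_1 = (1, -1, 4, -1); ‖w_1‖ = 4.3589, so q_1 = (0.2294, -0.2294, 0.9177, -0.2294).
q_1·w_2 = 0.2294·4 + (-0.2294)·1 + 0.9177·2 + (-0.2294)·(-3) = 3.2118.
u_2 = w_2 − 3.2118·q_1 = (3.2632, 1.7368, -0.9474, -2.2632).
‖u_2‖ = 4.4367, so q_2 = (0.7355, 0.3915, -0.2135, -0.5101).
q_1·w_3 = 0.2294·(-3) + (-0.2294)·1 + 0.9177·(-4) + (-0.2294)·4 = -5.5060; q_2·w_3 = 0.7355·(-3) + 0.3915·1 + (-0.2135)·(-4) + (-0.5101)·4 = -3.0013.
u_3 = w_3 + 5.5060·q_1 + 3.0013·q_2 = (0.4706, 0.9118, 0.4118, 1.2059).
‖u_3‖ = 1.6360, so q_3 = (0.2876, 0.5573, 0.2517, 0.7371).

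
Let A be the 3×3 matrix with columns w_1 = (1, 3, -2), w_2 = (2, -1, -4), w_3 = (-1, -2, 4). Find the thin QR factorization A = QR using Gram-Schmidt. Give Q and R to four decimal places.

w_1 = (1, 3, -2); ‖w_1‖ = 3.7417, so q_1 = (0.2673, 0.8018, -0.5345).
q_1·w_2 = 0.2673·2 + 0.8018·(-1) + (-0.5345)·(-4) = 1.8708.
u_2 = w_2 − 1.8708·q_1 = (1.5000, -2.5000, -3.0000).
‖u_2‖ = 4.1833, so q_2 = (0.3586, -0.5976, -0.7171).
q_1·w_3 = 0.2673·(-1) + 0.8018·(-2) + (-0.5345)·4 = -4.0089; q_2·w_3 = 0.3586·(-1) + (-0.5976)·(-2) + (-0.7171)·4 = -2.0319.
u_3 = w_3 + 4.0089·q_1 + 2.0319·q_2 = (0.8000, 0.0000, 0.4000).
‖u_3‖ = 0.8944, so q_3 = (0.8944, 0.0000, 0.4472).

Q = [[0.2673, 0.3586, 0.8944], [0.8018, -0.5976, 0.0000], [-0.5345, -0.7171, 0.4472]], R = [[3.7417, 1.8708, -4.0089], [0.0000, 4.1833, -2.0319], [0.0000, 0.0000, 0.8944]]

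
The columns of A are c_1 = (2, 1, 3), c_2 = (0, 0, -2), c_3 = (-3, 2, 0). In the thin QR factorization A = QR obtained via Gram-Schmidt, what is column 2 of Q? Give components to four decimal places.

c_1 = (2, 1, 3); ‖c_1‖ = 3.7417, so q_1 = (0.5345, 0.2673, 0.8018).
q_1·c_2 = 0.5345·0 + 0.2673·0 + 0.8018·(-2) = -1.6036.
u_2 = c_2 + 1.6036·q_1 = (0.8571, 0.4286, -0.7143).
‖u_2‖ = 1.1952, so q_2 = (0.7171, 0.3586, -0.5976).

q_2 = (0.7171, 0.3586, -0.5976)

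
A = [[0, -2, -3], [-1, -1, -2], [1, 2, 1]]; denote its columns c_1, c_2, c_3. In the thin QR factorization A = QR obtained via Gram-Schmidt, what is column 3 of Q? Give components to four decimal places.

q_1 = c_1/‖c_1‖ = (0, -1, 1)/1.4142 = (0.0000, -0.7071, 0.7071).
r_{12} = q_1·c_2 = 2.1213.
u_2 = c_2 − 2.1213·q_1 = (-2.0000, 0.5000, 0.5000).
‖u_2‖ = 2.1213, so q_2 = (-0.9428, 0.2357, 0.2357).
r_{13} = q_1·c_3 = 2.1213; r_{23} = q_2·c_3 = 2.5927.
u_3 = c_3 − 2.1213·q_1 − 2.5927·q_2 = (-0.5556, -1.1111, -1.1111).
‖u_3‖ = 1.6667, so q_3 = (-0.3333, -0.6667, -0.6667).

q_3 = (-0.3333, -0.6667, -0.6667)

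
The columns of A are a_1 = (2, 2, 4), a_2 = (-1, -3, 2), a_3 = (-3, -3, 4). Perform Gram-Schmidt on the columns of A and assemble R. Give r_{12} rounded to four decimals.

a_1 = (2, 2, 4); ‖a_1‖ = 4.8990, so e_1 = (0.4082, 0.4082, 0.8165).
r_{12} = e_1·a_2 = 0.0000.

r_{12} = 0.0000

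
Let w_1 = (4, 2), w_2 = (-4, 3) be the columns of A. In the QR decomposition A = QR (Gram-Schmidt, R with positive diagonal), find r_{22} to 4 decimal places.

e_1 = w_1/‖w_1‖ = (4, 2)/4.4721 = (0.8944, 0.4472).
r_{12} = e_1·w_2 = -2.2361.
u_2 = w_2 + 2.2361·e_1 = (-2.0000, 4.0000).
r_{22} = ‖u_2‖ = 4.4721.

r_{22} = 4.4721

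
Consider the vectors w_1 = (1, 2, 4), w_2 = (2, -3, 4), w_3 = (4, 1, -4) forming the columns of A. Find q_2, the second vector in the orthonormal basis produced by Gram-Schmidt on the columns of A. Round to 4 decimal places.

q_2 = (0.3036, -0.8804, 0.3643)

w_1 = (1, 2, 4); ‖w_1‖ = 4.5826, so q_1 = (0.2182, 0.4364, 0.8729).
q_1·w_2 = 0.2182·2 + 0.4364·(-3) + 0.8729·4 = 2.6186.
u_2 = w_2 − 2.6186·q_1 = (1.4286, -4.1429, 1.7143).
‖u_2‖ = 4.7056, so q_2 = (0.3036, -0.8804, 0.3643).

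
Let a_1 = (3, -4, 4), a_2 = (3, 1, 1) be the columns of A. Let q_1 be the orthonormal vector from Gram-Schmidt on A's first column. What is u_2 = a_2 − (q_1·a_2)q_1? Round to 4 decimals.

u_2 = (2.3415, 1.8780, 0.1220)

a_1 = (3, -4, 4); ‖a_1‖ = 6.4031, so q_1 = (0.4685, -0.6247, 0.6247).
q_1·a_2 = 0.4685·3 + (-0.6247)·1 + 0.6247·1 = 1.4056.
u_2 = a_2 − 1.4056·q_1 = (2.3415, 1.8780, 0.1220).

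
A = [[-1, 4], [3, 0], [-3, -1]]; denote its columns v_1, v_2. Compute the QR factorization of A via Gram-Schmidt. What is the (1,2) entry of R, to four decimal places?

v_1 = (-1, 3, -3); ‖v_1‖ = 4.3589, so q_1 = (-0.2294, 0.6882, -0.6882).
r_{12} = q_1·v_2 = -0.2294.

r_{12} = -0.2294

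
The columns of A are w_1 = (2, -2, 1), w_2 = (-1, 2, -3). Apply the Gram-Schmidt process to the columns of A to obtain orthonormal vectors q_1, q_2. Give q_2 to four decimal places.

q_2 = (0.4472, 0.0000, -0.8944)

w_1 = (2, -2, 1); ‖w_1‖ = 3.0000, so q_1 = (0.6667, -0.6667, 0.3333).
q_1·w_2 = 0.6667·(-1) + (-0.6667)·2 + 0.3333·(-3) = -3.0000.
u_2 = w_2 + 3.0000·q_1 = (1.0000, 0.0000, -2.0000).
‖u_2‖ = 2.2361, so q_2 = (0.4472, 0.0000, -0.8944).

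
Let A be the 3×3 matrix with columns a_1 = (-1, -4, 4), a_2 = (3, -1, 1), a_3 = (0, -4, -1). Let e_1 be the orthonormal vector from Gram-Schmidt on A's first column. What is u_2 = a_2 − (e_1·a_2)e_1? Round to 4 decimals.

a_1 = (-1, -4, 4); ‖a_1‖ = 5.7446, so e_1 = (-0.1741, -0.6963, 0.6963).
e_1·a_2 = (-0.1741)·3 + (-0.6963)·(-1) + 0.6963·1 = 0.8704.
u_2 = a_2 − 0.8704·e_1 = (3.1515, -0.3939, 0.3939).

u_2 = (3.1515, -0.3939, 0.3939)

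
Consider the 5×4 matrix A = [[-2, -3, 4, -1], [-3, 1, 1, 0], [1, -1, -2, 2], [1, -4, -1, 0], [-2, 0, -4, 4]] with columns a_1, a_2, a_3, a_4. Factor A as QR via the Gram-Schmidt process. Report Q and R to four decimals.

Q = [[-0.4588, -0.6203, 0.4558, 0.4108], [-0.6882, 0.1322, 0.0332, -0.3531], [0.2294, -0.1729, -0.3168, 0.6167], [0.2294, -0.7525, -0.2543, -0.5506], [-0.4588, -0.0407, -0.7912, 0.1519]], R = [[4.3589, -0.4588, -1.3765, -0.9177], [0.0000, 5.1759, -1.0880, 0.1119], [0.0000, 0.0000, 5.9094, -4.2545], [0.0000, 0.0000, 0.0000, 1.4300]]

a_1 = (-2, -3, 1, 1, -2); ‖a_1‖ = 4.3589, so q_1 = (-0.4588, -0.6882, 0.2294, 0.2294, -0.4588).
q_1·a_2 = (-0.4588)·(-3) + (-0.6882)·1 + 0.2294·(-1) + 0.2294·(-4) + (-0.4588)·0 = -0.4588.
u_2 = a_2 + 0.4588·q_1 = (-3.2105, 0.6842, -0.8947, -3.8947, -0.2105).
‖u_2‖ = 5.1759, so q_2 = (-0.6203, 0.1322, -0.1729, -0.7525, -0.0407).
q_1·a_3 = (-0.4588)·4 + (-0.6882)·1 + 0.2294·(-2) + 0.2294·(-1) + (-0.4588)·(-4) = -1.3765; q_2·a_3 = (-0.6203)·4 + 0.1322·1 + (-0.1729)·(-2) + (-0.7525)·(-1) + (-0.0407)·(-4) = -1.0880.
u_3 = a_3 + 1.3765·q_1 + 1.0880·q_2 = (2.6935, 0.1965, -1.8723, -1.5029, -4.6758).
‖u_3‖ = 5.9094, so q_3 = (0.4558, 0.0332, -0.3168, -0.2543, -0.7912).
q_1·a_4 = (-0.4588)·(-1) + (-0.6882)·0 + 0.2294·2 + 0.2294·0 + (-0.4588)·4 = -0.9177; q_2·a_4 = (-0.6203)·(-1) + 0.1322·0 + (-0.1729)·2 + (-0.7525)·0 + (-0.0407)·4 = 0.1119; q_3·a_4 = 0.4558·(-1) + 0.0332·0 + (-0.3168)·2 + (-0.2543)·0 + (-0.7912)·4 = -4.2545.
u_4 = a_4 + 0.9177·q_1 − 0.1119·q_2 + 4.2545·q_3 = (0.5875, -0.5049, 0.8819, -0.7873, 0.2172).
‖u_4‖ = 1.4300, so q_4 = (0.4108, -0.3531, 0.6167, -0.5506, 0.1519).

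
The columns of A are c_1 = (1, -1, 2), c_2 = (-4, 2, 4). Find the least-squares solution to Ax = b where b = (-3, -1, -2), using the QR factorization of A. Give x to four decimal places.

x = (-1.0377, 0.1132)

c_1 = (1, -1, 2); ‖c_1‖ = 2.4495, so q_1 = (0.4082, -0.4082, 0.8165).
q_1·c_2 = 0.4082·(-4) + (-0.4082)·2 + 0.8165·4 = 0.8165.
u_2 = c_2 − 0.8165·q_1 = (-4.3333, 2.3333, 3.3333).
‖u_2‖ = 5.9442, so q_2 = (-0.7290, 0.3925, 0.5608).
Qᵀb = (-2.4495, 0.6729).
Back-substitute: x_2 = 0.6729/5.9442 = 0.1132.
x_1 = (-2.4495 − 0.8165·0.1132)/2.4495 = -1.0377.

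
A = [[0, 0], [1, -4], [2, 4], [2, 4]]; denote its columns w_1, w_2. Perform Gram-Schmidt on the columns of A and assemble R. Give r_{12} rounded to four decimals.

r_{12} = 4.0000

w_1 = (0, 1, 2, 2); ‖w_1‖ = 3.0000, so q_1 = (0.0000, 0.3333, 0.6667, 0.6667).
r_{12} = q_1·w_2 = 4.0000.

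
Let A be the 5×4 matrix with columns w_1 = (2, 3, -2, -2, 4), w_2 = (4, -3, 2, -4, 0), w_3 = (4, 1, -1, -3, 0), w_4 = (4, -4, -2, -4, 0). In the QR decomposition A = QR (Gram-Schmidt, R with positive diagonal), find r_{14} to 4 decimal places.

r_{14} = 1.3152

w_1 = (2, 3, -2, -2, 4); ‖w_1‖ = 6.0828, so q_1 = (0.3288, 0.4932, -0.3288, -0.3288, 0.6576).
r_{14} = q_1·w_4 = 1.3152.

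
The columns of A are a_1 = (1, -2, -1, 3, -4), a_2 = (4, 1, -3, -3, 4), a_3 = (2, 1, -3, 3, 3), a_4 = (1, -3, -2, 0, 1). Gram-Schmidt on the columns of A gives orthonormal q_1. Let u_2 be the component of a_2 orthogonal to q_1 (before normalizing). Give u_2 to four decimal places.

u_2 = (4.6452, -0.2903, -3.6452, -1.0645, 1.4194)

q_1 = a_1/‖a_1‖ = (1, -2, -1, 3, -4)/5.5678 = (0.1796, -0.3592, -0.1796, 0.5388, -0.7184).
r_{12} = q_1·a_2 = -3.5921.
u_2 = a_2 + 3.5921·q_1 = (4.6452, -0.2903, -3.6452, -1.0645, 1.4194).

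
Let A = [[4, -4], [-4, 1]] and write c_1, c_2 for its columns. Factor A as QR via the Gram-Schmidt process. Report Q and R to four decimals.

Q = [[0.7071, -0.7071], [-0.7071, -0.7071]], R = [[5.6569, -3.5355], [0.0000, 2.1213]]

c_1 = (4, -4); ‖c_1‖ = 5.6569, so q_1 = (0.7071, -0.7071).
q_1·c_2 = 0.7071·(-4) + (-0.7071)·1 = -3.5355.
u_2 = c_2 + 3.5355·q_1 = (-1.5000, -1.5000).
‖u_2‖ = 2.1213, so q_2 = (-0.7071, -0.7071).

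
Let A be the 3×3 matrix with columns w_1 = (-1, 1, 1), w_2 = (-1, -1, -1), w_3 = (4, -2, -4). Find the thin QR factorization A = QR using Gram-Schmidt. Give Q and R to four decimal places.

e_1 = w_1/‖w_1‖ = (-1, 1, 1)/1.7321 = (-0.5774, 0.5774, 0.5774).
r_{12} = e_1·w_2 = -0.5774.
u_2 = w_2 + 0.5774·e_1 = (-1.3333, -0.6667, -0.6667).
‖u_2‖ = 1.6330, so e_2 = (-0.8165, -0.4082, -0.4082).
r_{13} = e_1·w_3 = -5.7735; r_{23} = e_2·w_3 = -0.8165.
u_3 = w_3 + 5.7735·e_1 + 0.8165·e_2 = (0.0000, 1.0000, -1.0000).
‖u_3‖ = 1.4142, so e_3 = (0.0000, 0.7071, -0.7071).

Q = [[-0.5774, -0.8165, 0.0000], [0.5774, -0.4082, 0.7071], [0.5774, -0.4082, -0.7071]], R = [[1.7321, -0.5774, -5.7735], [0.0000, 1.6330, -0.8165], [0.0000, 0.0000, 1.4142]]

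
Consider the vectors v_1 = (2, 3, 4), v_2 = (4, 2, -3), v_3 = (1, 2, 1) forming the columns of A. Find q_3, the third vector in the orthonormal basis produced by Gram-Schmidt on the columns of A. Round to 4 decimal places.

q_3 = (-0.5876, 0.7604, -0.2765)

v_1 = (2, 3, 4); ‖v_1‖ = 5.3852, so q_1 = (0.3714, 0.5571, 0.7428).
q_1·v_2 = 0.3714·4 + 0.5571·2 + 0.7428·(-3) = 0.3714.
u_2 = v_2 − 0.3714·q_1 = (3.8621, 1.7931, -3.2759).
‖u_2‖ = 5.3723, so q_2 = (0.7189, 0.3338, -0.6098).
q_1·v_3 = 0.3714·1 + 0.5571·2 + 0.7428·1 = 2.2283; q_2·v_3 = 0.7189·1 + 0.3338·2 + (-0.6098)·1 = 0.7766.
u_3 = v_3 − 2.2283·q_1 − 0.7766·q_2 = (-0.3859, 0.4994, -0.1816).
‖u_3‖ = 0.6567, so q_3 = (-0.5876, 0.7604, -0.2765).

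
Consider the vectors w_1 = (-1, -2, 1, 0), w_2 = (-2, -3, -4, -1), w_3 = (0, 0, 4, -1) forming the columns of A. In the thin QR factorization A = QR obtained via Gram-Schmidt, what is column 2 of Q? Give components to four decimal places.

w_1 = (-1, -2, 1, 0); ‖w_1‖ = 2.4495, so q_1 = (-0.4082, -0.8165, 0.4082, 0.0000).
q_1·w_2 = (-0.4082)·(-2) + (-0.8165)·(-3) + 0.4082·(-4) + 0.0000·(-1) = 1.6330.
u_2 = w_2 − 1.6330·q_1 = (-1.3333, -1.6667, -4.6667, -1.0000).
‖u_2‖ = 5.2281, so q_2 = (-0.2550, -0.3188, -0.8926, -0.1913).

q_2 = (-0.2550, -0.3188, -0.8926, -0.1913)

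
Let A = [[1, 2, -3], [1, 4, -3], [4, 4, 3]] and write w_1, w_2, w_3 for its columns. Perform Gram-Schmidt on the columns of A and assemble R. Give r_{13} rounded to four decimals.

r_{13} = 1.4142

e_1 = w_1/‖w_1‖ = (1, 1, 4)/4.2426 = (0.2357, 0.2357, 0.9428).
r_{13} = e_1·w_3 = 1.4142.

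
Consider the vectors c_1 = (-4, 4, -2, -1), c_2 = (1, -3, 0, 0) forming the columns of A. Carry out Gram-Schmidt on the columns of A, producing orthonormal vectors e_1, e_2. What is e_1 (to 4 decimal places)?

e_1 = c_1/‖c_1‖ = (-4, 4, -2, -1)/6.0828 = (-0.6576, 0.6576, -0.3288, -0.1644).

e_1 = (-0.6576, 0.6576, -0.3288, -0.1644)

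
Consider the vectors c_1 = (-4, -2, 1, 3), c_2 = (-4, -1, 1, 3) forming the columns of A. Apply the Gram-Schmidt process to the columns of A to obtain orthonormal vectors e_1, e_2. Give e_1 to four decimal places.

e_1 = (-0.7303, -0.3651, 0.1826, 0.5477)

c_1 = (-4, -2, 1, 3); ‖c_1‖ = 5.4772, so e_1 = (-0.7303, -0.3651, 0.1826, 0.5477).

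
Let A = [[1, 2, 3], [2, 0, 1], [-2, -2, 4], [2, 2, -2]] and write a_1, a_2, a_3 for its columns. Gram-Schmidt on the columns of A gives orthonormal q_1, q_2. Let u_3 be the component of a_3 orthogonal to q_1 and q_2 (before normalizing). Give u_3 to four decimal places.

u_3 = (3.7143, 1.8571, 2.8571, -0.8571)

a_1 = (1, 2, -2, 2); ‖a_1‖ = 3.6056, so q_1 = (0.2774, 0.5547, -0.5547, 0.5547).
q_1·a_2 = 0.2774·2 + 0.5547·0 + (-0.5547)·(-2) + 0.5547·2 = 2.7735.
u_2 = a_2 − 2.7735·q_1 = (1.2308, -1.5385, -0.4615, 0.4615).
‖u_2‖ = 2.0755, so q_2 = (0.5930, -0.7412, -0.2224, 0.2224).
q_1·a_3 = 0.2774·3 + 0.5547·1 + (-0.5547)·4 + 0.5547·(-2) = -1.9415; q_2·a_3 = 0.5930·3 + (-0.7412)·1 + (-0.2224)·4 + 0.2224·(-2) = -0.2965.
u_3 = a_3 + 1.9415·q_1 + 0.2965·q_2 = (3.7143, 1.8571, 2.8571, -0.8571).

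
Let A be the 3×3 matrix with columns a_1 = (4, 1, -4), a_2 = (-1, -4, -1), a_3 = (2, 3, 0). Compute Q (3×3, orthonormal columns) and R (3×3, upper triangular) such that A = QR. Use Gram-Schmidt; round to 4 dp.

Q = [[0.6963, -0.1231, 0.7071], [0.1741, -0.9268, -0.3328], [-0.6963, -0.3548, 0.6239]], R = [[5.7446, -0.6963, 1.9149], [0.0000, 4.1851, -3.0266], [0.0000, 0.0000, 0.4159]]

a_1 = (4, 1, -4); ‖a_1‖ = 5.7446, so q_1 = (0.6963, 0.1741, -0.6963).
q_1·a_2 = 0.6963·(-1) + 0.1741·(-4) + (-0.6963)·(-1) = -0.6963.
u_2 = a_2 + 0.6963·q_1 = (-0.5152, -3.8788, -1.4848).
‖u_2‖ = 4.1851, so q_2 = (-0.1231, -0.9268, -0.3548).
q_1·a_3 = 0.6963·2 + 0.1741·3 + (-0.6963)·0 = 1.9149; q_2·a_3 = (-0.1231)·2 + (-0.9268)·3 + (-0.3548)·0 = -3.0266.
u_3 = a_3 − 1.9149·q_1 + 3.0266·q_2 = (0.2941, -0.1384, 0.2595).
‖u_3‖ = 0.4159, so q_3 = (0.7071, -0.3328, 0.6239).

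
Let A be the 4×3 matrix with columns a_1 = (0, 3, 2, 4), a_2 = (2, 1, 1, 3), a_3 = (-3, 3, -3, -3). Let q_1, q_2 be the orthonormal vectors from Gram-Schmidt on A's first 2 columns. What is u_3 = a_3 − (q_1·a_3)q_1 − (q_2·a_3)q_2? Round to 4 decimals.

u_3 = (0.8630, 2.4658, -2.7123, -0.4932)

a_1 = (0, 3, 2, 4); ‖a_1‖ = 5.3852, so q_1 = (0.0000, 0.5571, 0.3714, 0.7428).
q_1·a_2 = 0.0000·2 + 0.5571·1 + 0.3714·1 + 0.7428·3 = 3.1568.
u_2 = a_2 − 3.1568·q_1 = (2.0000, -0.7586, -0.1724, 0.6552).
‖u_2‖ = 2.2438, so q_2 = (0.8914, -0.3381, -0.0768, 0.2920).
q_1·a_3 = 0.0000·(-3) + 0.5571·3 + 0.3714·(-3) + 0.7428·(-3) = -1.6713; q_2·a_3 = 0.8914·(-3) + (-0.3381)·3 + (-0.0768)·(-3) + 0.2920·(-3) = -4.3338.
u_3 = a_3 + 1.6713·q_1 + 4.3338·q_2 = (0.8630, 2.4658, -2.7123, -0.4932).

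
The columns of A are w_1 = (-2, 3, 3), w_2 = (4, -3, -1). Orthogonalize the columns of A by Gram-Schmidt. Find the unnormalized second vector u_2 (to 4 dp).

w_1 = (-2, 3, 3); ‖w_1‖ = 4.6904, so e_1 = (-0.4264, 0.6396, 0.6396).
e_1·w_2 = (-0.4264)·4 + 0.6396·(-3) + 0.6396·(-1) = -4.2640.
u_2 = w_2 + 4.2640·e_1 = (2.1818, -0.2727, 1.7273).

u_2 = (2.1818, -0.2727, 1.7273)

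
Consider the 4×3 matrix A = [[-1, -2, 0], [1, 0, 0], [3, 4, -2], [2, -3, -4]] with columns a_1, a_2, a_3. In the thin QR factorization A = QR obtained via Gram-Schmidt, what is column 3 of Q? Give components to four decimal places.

e_3 = (-0.1992, 0.9283, -0.2459, -0.1950)

a_1 = (-1, 1, 3, 2); ‖a_1‖ = 3.8730, so e_1 = (-0.2582, 0.2582, 0.7746, 0.5164).
e_1·a_2 = (-0.2582)·(-2) + 0.2582·0 + 0.7746·4 + 0.5164·(-3) = 2.0656.
u_2 = a_2 − 2.0656·e_1 = (-1.4667, -0.5333, 2.4000, -4.0667).
‖u_2‖ = 4.9733, so e_2 = (-0.2949, -0.1072, 0.4826, -0.8177).
e_1·a_3 = (-0.2582)·0 + 0.2582·0 + 0.7746·(-2) + 0.5164·(-4) = -3.6148; e_2·a_3 = (-0.2949)·0 + (-0.1072)·0 + 0.4826·(-2) + (-0.8177)·(-4) = 2.3057.
u_3 = a_3 + 3.6148·e_1 − 2.3057·e_2 = (-0.2534, 1.1806, -0.3127, -0.2480).
‖u_3‖ = 1.2717, so e_3 = (-0.1992, 0.9283, -0.2459, -0.1950).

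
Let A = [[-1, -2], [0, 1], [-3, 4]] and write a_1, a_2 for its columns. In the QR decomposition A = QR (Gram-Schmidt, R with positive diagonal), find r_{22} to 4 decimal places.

q_1 = a_1/‖a_1‖ = (-1, 0, -3)/3.1623 = (-0.3162, 0.0000, -0.9487).
r_{12} = q_1·a_2 = -3.1623.
u_2 = a_2 + 3.1623·q_1 = (-3.0000, 1.0000, 1.0000).
r_{22} = ‖u_2‖ = 3.3166.

r_{22} = 3.3166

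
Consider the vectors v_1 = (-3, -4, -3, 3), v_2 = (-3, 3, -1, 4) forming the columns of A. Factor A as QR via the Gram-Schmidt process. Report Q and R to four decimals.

Q = [[-0.4575, -0.3844], [-0.6100, 0.7317], [-0.4575, -0.0289], [0.4575, 0.5622]], R = [[6.5574, 1.8300], [0.0000, 5.6259]]

v_1 = (-3, -4, -3, 3); ‖v_1‖ = 6.5574, so e_1 = (-0.4575, -0.6100, -0.4575, 0.4575).
e_1·v_2 = (-0.4575)·(-3) + (-0.6100)·3 + (-0.4575)·(-1) + 0.4575·4 = 1.8300.
u_2 = v_2 − 1.8300·e_1 = (-2.1628, 4.1163, -0.1628, 3.1628).
‖u_2‖ = 5.6259, so e_2 = (-0.3844, 0.7317, -0.0289, 0.5622).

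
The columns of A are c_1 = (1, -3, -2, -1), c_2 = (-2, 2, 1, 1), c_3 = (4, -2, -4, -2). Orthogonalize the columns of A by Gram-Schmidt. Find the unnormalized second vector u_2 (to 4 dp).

q_1 = c_1/‖c_1‖ = (1, -3, -2, -1)/3.8730 = (0.2582, -0.7746, -0.5164, -0.2582).
r_{12} = q_1·c_2 = -2.8402.
u_2 = c_2 + 2.8402·q_1 = (-1.2667, -0.2000, -0.4667, 0.2667).

u_2 = (-1.2667, -0.2000, -0.4667, 0.2667)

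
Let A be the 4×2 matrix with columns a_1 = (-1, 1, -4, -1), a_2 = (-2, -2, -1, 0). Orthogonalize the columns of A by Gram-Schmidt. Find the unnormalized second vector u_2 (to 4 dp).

u_2 = (-1.7895, -2.2105, -0.1579, 0.2105)

e_1 = a_1/‖a_1‖ = (-1, 1, -4, -1)/4.3589 = (-0.2294, 0.2294, -0.9177, -0.2294).
r_{12} = e_1·a_2 = 0.9177.
u_2 = a_2 − 0.9177·e_1 = (-1.7895, -2.2105, -0.1579, 0.2105).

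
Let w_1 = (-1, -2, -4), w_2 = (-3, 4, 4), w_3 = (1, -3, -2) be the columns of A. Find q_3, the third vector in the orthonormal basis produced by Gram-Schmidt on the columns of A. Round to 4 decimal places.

q_3 = (-0.3904, -0.7807, 0.4880)

w_1 = (-1, -2, -4); ‖w_1‖ = 4.5826, so q_1 = (-0.2182, -0.4364, -0.8729).
q_1·w_2 = (-0.2182)·(-3) + (-0.4364)·4 + (-0.8729)·4 = -4.5826.
u_2 = w_2 + 4.5826·q_1 = (-4.0000, 2.0000, 0.0000).
‖u_2‖ = 4.4721, so q_2 = (-0.8944, 0.4472, 0.0000).
q_1·w_3 = (-0.2182)·1 + (-0.4364)·(-3) + (-0.8729)·(-2) = 2.8368; q_2·w_3 = (-0.8944)·1 + 0.4472·(-3) + (0.0000)·(-2) = -2.2361.
u_3 = w_3 − 2.8368·q_1 + 2.2361·q_2 = (-0.3810, -0.7619, 0.4762).
‖u_3‖ = 0.9759, so q_3 = (-0.3904, -0.7807, 0.4880).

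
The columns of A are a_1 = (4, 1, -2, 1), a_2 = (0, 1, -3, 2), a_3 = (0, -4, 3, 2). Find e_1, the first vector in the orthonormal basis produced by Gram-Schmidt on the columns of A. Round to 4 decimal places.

e_1 = (0.8528, 0.2132, -0.4264, 0.2132)

a_1 = (4, 1, -2, 1); ‖a_1‖ = 4.6904, so e_1 = (0.8528, 0.2132, -0.4264, 0.2132).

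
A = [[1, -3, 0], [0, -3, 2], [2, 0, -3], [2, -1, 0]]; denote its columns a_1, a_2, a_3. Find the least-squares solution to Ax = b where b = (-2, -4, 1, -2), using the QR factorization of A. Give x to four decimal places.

x = (-0.7698, 0.5509, -0.9472)

e_1 = a_1/‖a_1‖ = (1, 0, 2, 2)/3.0000 = (0.3333, 0.0000, 0.6667, 0.6667).
r_{12} = e_1·a_2 = -1.6667.
u_2 = a_2 + 1.6667·e_1 = (-2.4444, -3.0000, 1.1111, 0.1111).
‖u_2‖ = 4.0277, so e_2 = (-0.6069, -0.7448, 0.2759, 0.0276).
r_{13} = e_1·a_3 = -2.0000; r_{23} = e_2·a_3 = -2.3173.
u_3 = a_3 + 2.0000·e_1 + 2.3173·e_2 = (-0.7397, 0.2740, -1.0274, 1.3973).
‖u_3‖ = 1.9053, so e_3 = (-0.3882, 0.1438, -0.5392, 0.7334).
Qᵀb = (-1.3333, 4.4139, -1.8046).
Back-substitute: x_3 = -1.8046/1.9053 = -0.9472.
x_2 = (4.4139 + 2.3173·(-0.9472))/4.0277 = 0.5509.
x_1 = (-1.3333 + 1.6667·0.5509 + 2.0000·(-0.9472))/3.0000 = -0.7698.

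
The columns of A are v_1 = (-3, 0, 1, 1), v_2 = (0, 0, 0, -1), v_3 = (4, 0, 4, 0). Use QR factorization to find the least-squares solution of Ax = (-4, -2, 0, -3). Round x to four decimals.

x = (1.0000, 4.0000, -0.2500)

e_1 = v_1/‖v_1‖ = (-3, 0, 1, 1)/3.3166 = (-0.9045, 0.0000, 0.3015, 0.3015).
r_{12} = e_1·v_2 = -0.3015.
u_2 = v_2 + 0.3015·e_1 = (-0.2727, 0.0000, 0.0909, -0.9091).
‖u_2‖ = 0.9535, so e_2 = (-0.2860, 0.0000, 0.0953, -0.9535).
r_{13} = e_1·v_3 = -2.4121; r_{23} = e_2·v_3 = -0.7628.
u_3 = v_3 + 2.4121·e_1 + 0.7628·e_2 = (1.6000, 0.0000, 4.8000, 0.0000).
‖u_3‖ = 5.0596, so e_3 = (0.3162, 0.0000, 0.9487, 0.0000).
Qᵀb = (2.7136, 4.0045, -1.2649).
Back-substitute: x_3 = -1.2649/5.0596 = -0.2500.
x_2 = (4.0045 + 0.7628·(-0.2500))/0.9535 = 4.0000.
x_1 = (2.7136 + 0.3015·4.0000 + 2.4121·(-0.2500))/3.3166 = 1.0000.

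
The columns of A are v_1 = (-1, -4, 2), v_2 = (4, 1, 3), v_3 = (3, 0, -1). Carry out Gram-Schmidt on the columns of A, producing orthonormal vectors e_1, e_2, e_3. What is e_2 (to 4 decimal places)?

e_1 = v_1/‖v_1‖ = (-1, -4, 2)/4.5826 = (-0.2182, -0.8729, 0.4364).
r_{12} = e_1·v_2 = -0.4364.
u_2 = v_2 + 0.4364·e_1 = (3.9048, 0.6190, 3.1905).
‖u_2‖ = 5.0803, so e_2 = (0.7686, 0.1219, 0.6280).

e_2 = (0.7686, 0.1219, 0.6280)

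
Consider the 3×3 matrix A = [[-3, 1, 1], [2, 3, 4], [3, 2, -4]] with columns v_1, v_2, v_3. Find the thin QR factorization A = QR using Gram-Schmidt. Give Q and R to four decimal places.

v_1 = (-3, 2, 3); ‖v_1‖ = 4.6904, so q_1 = (-0.6396, 0.4264, 0.6396).
q_1·v_2 = (-0.6396)·1 + 0.4264·3 + 0.6396·2 = 1.9188.
u_2 = v_2 − 1.9188·q_1 = (2.2273, 2.1818, 0.7727).
‖u_2‖ = 3.2122, so q_2 = (0.6934, 0.6792, 0.2406).
q_1·v_3 = (-0.6396)·1 + 0.4264·4 + 0.6396·(-4) = -1.4924; q_2·v_3 = 0.6934·1 + 0.6792·4 + 0.2406·(-4) = 2.4481.
u_3 = v_3 + 1.4924·q_1 − 2.4481·q_2 = (-1.6520, 2.9736, -3.6344).
‖u_3‖ = 4.9779, so q_3 = (-0.3319, 0.5974, -0.7301).

Q = [[-0.6396, 0.6934, -0.3319], [0.4264, 0.6792, 0.5974], [0.6396, 0.2406, -0.7301]], R = [[4.6904, 1.9188, -1.4924], [0.0000, 3.2122, 2.4481], [0.0000, 0.0000, 4.9779]]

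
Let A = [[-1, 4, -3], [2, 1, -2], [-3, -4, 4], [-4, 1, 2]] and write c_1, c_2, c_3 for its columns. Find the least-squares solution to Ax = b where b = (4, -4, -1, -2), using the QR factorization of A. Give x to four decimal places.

x = (-1.4103, -1.2544, -2.3254)

c_1 = (-1, 2, -3, -4); ‖c_1‖ = 5.4772, so q_1 = (-0.1826, 0.3651, -0.5477, -0.7303).
q_1·c_2 = (-0.1826)·4 + 0.3651·1 + (-0.5477)·(-4) + (-0.7303)·1 = 1.0954.
u_2 = c_2 − 1.0954·q_1 = (4.2000, 0.6000, -3.4000, 1.8000).
‖u_2‖ = 5.7271, so q_2 = (0.7334, 0.1048, -0.5937, 0.3143).
q_1·c_3 = (-0.1826)·(-3) + 0.3651·(-2) + (-0.5477)·4 + (-0.7303)·2 = -3.8341; q_2·c_3 = 0.7334·(-3) + 0.1048·(-2) + (-0.5937)·4 + 0.3143·2 = -4.1557.
u_3 = c_3 + 3.8341·q_1 + 4.1557·q_2 = (-0.6524, -0.1646, -0.5671, 0.5061).
‖u_3‖ = 1.0151, so q_3 = (-0.6427, -0.1622, -0.5586, 0.4986).
Qᵀb = (-0.1826, 2.4794, -2.3606).
Back-substitute: x_3 = -2.3606/1.0151 = -2.3254.
x_2 = (2.4794 + 4.1557·(-2.3254))/5.7271 = -1.2544.
x_1 = (-0.1826 − 1.0954·(-1.2544) + 3.8341·(-2.3254))/5.4772 = -1.4103.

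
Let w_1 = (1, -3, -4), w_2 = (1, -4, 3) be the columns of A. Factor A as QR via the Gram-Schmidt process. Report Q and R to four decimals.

q_1 = w_1/‖w_1‖ = (1, -3, -4)/5.0990 = (0.1961, -0.5883, -0.7845).
r_{12} = q_1·w_2 = 0.1961.
u_2 = w_2 − 0.1961·q_1 = (0.9615, -3.8846, 3.1538).
‖u_2‖ = 5.0952, so q_2 = (0.1887, -0.7624, 0.6190).

Q = [[0.1961, 0.1887], [-0.5883, -0.7624], [-0.7845, 0.6190]], R = [[5.0990, 0.1961], [0.0000, 5.0952]]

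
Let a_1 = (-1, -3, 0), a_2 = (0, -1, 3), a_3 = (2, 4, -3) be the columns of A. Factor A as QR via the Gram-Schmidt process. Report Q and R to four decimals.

Q = [[-0.3162, 0.0994, 0.9435], [-0.9487, -0.0331, -0.3145], [0.0000, 0.9945, -0.1048]], R = [[3.1623, 0.9487, -4.4272], [0.0000, 3.0166, -2.9172], [0.0000, 0.0000, 0.9435]]

e_1 = a_1/‖a_1‖ = (-1, -3, 0)/3.1623 = (-0.3162, -0.9487, 0.0000).
r_{12} = e_1·a_2 = 0.9487.
u_2 = a_2 − 0.9487·e_1 = (0.3000, -0.1000, 3.0000).
‖u_2‖ = 3.0166, so e_2 = (0.0994, -0.0331, 0.9945).
r_{13} = e_1·a_3 = -4.4272; r_{23} = e_2·a_3 = -2.9172.
u_3 = a_3 + 4.4272·e_1 + 2.9172·e_2 = (0.8901, -0.2967, -0.0989).
‖u_3‖ = 0.9435, so e_3 = (0.9435, -0.3145, -0.1048).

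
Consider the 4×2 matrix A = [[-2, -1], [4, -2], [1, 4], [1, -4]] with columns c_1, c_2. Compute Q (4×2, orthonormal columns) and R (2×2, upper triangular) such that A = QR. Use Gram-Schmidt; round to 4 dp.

c_1 = (-2, 4, 1, 1); ‖c_1‖ = 4.6904, so q_1 = (-0.4264, 0.8528, 0.2132, 0.2132).
q_1·c_2 = (-0.4264)·(-1) + 0.8528·(-2) + 0.2132·4 + 0.2132·(-4) = -1.2792.
u_2 = c_2 + 1.2792·q_1 = (-1.5455, -0.9091, 4.2727, -3.7273).
‖u_2‖ = 5.9467, so q_2 = (-0.2599, -0.1529, 0.7185, -0.6268).

Q = [[-0.4264, -0.2599], [0.8528, -0.1529], [0.2132, 0.7185], [0.2132, -0.6268]], R = [[4.6904, -1.2792], [0.0000, 5.9467]]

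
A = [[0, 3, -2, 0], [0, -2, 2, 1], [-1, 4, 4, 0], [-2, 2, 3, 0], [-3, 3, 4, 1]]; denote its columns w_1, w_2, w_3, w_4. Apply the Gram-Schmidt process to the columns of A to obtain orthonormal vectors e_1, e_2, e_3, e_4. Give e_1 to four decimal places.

w_1 = (0, 0, -1, -2, -3); ‖w_1‖ = 3.7417, so e_1 = (0.0000, 0.0000, -0.2673, -0.5345, -0.8018).

e_1 = (0.0000, 0.0000, -0.2673, -0.5345, -0.8018)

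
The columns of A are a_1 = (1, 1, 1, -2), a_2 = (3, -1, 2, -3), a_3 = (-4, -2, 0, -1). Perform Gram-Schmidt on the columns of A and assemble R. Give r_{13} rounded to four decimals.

a_1 = (1, 1, 1, -2); ‖a_1‖ = 2.6458, so q_1 = (0.3780, 0.3780, 0.3780, -0.7559).
r_{13} = q_1·a_3 = -1.5119.

r_{13} = -1.5119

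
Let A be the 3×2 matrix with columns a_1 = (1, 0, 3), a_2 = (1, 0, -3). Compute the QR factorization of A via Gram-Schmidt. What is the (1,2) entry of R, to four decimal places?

r_{12} = -2.5298

e_1 = a_1/‖a_1‖ = (1, 0, 3)/3.1623 = (0.3162, 0.0000, 0.9487).
r_{12} = e_1·a_2 = -2.5298.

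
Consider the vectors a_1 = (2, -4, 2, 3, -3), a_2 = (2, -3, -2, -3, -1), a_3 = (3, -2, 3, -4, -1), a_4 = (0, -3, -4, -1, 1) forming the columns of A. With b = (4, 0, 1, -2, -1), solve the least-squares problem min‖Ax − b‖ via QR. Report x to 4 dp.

x = (-0.0372, 1.0679, 0.0394, -0.8610)

a_1 = (2, -4, 2, 3, -3); ‖a_1‖ = 6.4807, so e_1 = (0.3086, -0.6172, 0.3086, 0.4629, -0.4629).
e_1·a_2 = 0.3086·2 + (-0.6172)·(-3) + 0.3086·(-2) + 0.4629·(-3) + (-0.4629)·(-1) = 0.9258.
u_2 = a_2 − 0.9258·e_1 = (1.7143, -2.4286, -2.2857, -3.4286, -0.5714).
‖u_2‖ = 5.1130, so e_2 = (0.3353, -0.4750, -0.4470, -0.6706, -0.1118).
e_1·a_3 = 0.3086·3 + (-0.6172)·(-2) + 0.3086·3 + 0.4629·(-4) + (-0.4629)·(-1) = 1.6973; e_2·a_3 = 0.3353·3 + (-0.4750)·(-2) + (-0.4470)·3 + (-0.6706)·(-4) + (-0.1118)·(-1) = 3.4087.
u_3 = a_3 − 1.6973·e_1 − 3.4087·e_2 = (1.3333, 0.6667, 4.0000, -2.5000, 0.1667).
‖u_3‖ = 4.9497, so e_3 = (0.2694, 0.1347, 0.8081, -0.5051, 0.0337).
e_1·a_4 = 0.3086·0 + (-0.6172)·(-3) + 0.3086·(-4) + 0.4629·(-1) + (-0.4629)·1 = -0.3086; e_2·a_4 = 0.3353·0 + (-0.4750)·(-3) + (-0.4470)·(-4) + (-0.6706)·(-1) + (-0.1118)·1 = 3.7719; e_3·a_4 = 0.2694·0 + 0.1347·(-3) + 0.8081·(-4) + (-0.5051)·(-1) + 0.0337·1 = -3.0978.
u_4 = a_4 + 0.3086·e_1 − 3.7719·e_2 + 3.0978·e_3 = (-0.3349, -0.9817, 0.2848, 0.1075, 1.3830).
‖u_4‖ = 1.7553, so e_4 = (-0.1908, -0.5592, 0.1623, 0.0612, 0.7879).
Qᵀb = (1.0801, 2.3470, 2.8621, -1.5113).
Back-substitute: x_4 = -1.5113/1.7553 = -0.8610.
x_3 = (2.8621 + 3.0978·(-0.8610))/4.9497 = 0.0394.
x_2 = (2.3470 − 3.4087·0.0394 − 3.7719·(-0.8610))/5.1130 = 1.0679.
x_1 = (1.0801 − 0.9258·1.0679 − 1.6973·0.0394 + 0.3086·(-0.8610))/6.4807 = -0.0372.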